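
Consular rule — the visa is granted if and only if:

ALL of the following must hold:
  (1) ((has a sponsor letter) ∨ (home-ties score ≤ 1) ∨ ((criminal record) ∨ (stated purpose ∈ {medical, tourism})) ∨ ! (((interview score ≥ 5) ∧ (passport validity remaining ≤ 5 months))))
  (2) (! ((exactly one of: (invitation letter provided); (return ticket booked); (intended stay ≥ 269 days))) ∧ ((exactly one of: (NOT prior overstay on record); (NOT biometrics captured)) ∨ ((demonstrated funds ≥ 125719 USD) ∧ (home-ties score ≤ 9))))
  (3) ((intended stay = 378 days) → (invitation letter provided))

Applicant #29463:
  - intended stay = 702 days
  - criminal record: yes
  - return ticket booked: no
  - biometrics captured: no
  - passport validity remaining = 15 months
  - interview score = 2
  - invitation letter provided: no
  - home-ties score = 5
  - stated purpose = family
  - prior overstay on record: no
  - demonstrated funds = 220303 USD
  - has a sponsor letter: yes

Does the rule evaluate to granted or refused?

Atomic conditions:
  has a sponsor letter: yes → true
  home-ties score ≤ 1: 5 ≤ 1 is false
  criminal record: yes → true
  stated purpose ∈ {medical, tourism}: family is not in the set → false
  interview score ≥ 5: 2 ≥ 5 is false
  passport validity remaining ≤ 5 months: 15 ≤ 5 is false
  invitation letter provided: no → false
  return ticket booked: no → false
  intended stay ≥ 269 days: 702 ≥ 269 is true
  NOT prior overstay on record: no → true
  NOT biometrics captured: no → true
  demonstrated funds ≥ 125719 USD: 220303 ≥ 125719 is true
  home-ties score ≤ 9: 5 ≤ 9 is true
  intended stay = 378 days: 702 == 378 is false
Combine:
[1.3] true OR false = true
[1.4.1] false AND false = false
[1.4] NOT false = true
[1] true OR false OR true OR true = true
[2.1.1] exactly-one(false, false, true) = true
[2.1] NOT true = false
[2.2.1] exactly-one(true, true) = false
[2.2.2] true AND true = true
[2.2] false OR true = true
[2] false AND true = false
[3] false → false (antecedent false ⇒ implication holds) = true
[root] true AND false AND true = false
Overall: false → refused

Refused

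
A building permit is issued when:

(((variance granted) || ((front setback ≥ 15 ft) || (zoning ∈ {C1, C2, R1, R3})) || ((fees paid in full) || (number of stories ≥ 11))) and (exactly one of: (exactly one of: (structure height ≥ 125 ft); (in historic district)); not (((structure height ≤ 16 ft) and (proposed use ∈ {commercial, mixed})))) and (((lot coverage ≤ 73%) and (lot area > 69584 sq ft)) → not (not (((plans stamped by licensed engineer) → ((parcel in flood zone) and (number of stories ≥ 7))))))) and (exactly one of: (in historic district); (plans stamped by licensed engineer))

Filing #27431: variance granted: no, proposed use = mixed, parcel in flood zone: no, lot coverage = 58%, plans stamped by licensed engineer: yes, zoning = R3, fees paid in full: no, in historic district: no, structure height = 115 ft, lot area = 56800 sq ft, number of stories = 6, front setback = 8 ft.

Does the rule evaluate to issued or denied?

Issued

Atomic conditions:
  variance granted: no → false
  front setback ≥ 15 ft: 8 ≥ 15 is false
  zoning ∈ {C1, C2, R1, R3}: R3 is in the set → true
  fees paid in full: no → false
  number of stories ≥ 11: 6 ≥ 11 is false
  structure height ≥ 125 ft: 115 ≥ 125 is false
  in historic district: no → false
  structure height ≤ 16 ft: 115 ≤ 16 is false
  proposed use ∈ {commercial, mixed}: mixed is in the set → true
  lot coverage ≤ 73%: 58 ≤ 73 is true
  lot area > 69584 sq ft: 56800 > 69584 is false
  plans stamped by licensed engineer: yes → true
  parcel in flood zone: no → false
  number of stories ≥ 7: 6 ≥ 7 is false
Combine:
[1.1.2] false OR true = true
[1.1.3] false OR false = false
[1.1] false OR true OR false = true
[1.2.1] exactly-one(false, false) = false
[1.2.2.1] false AND true = false
[1.2.2] NOT false = true
[1.2] exactly-one(false, true) = true
[1.3.1] true AND false = false
[1.3.2.1.1.2] false AND false = false
[1.3.2.1.1] true → false = false
[1.3.2.1] NOT false = true
[1.3.2] NOT true = false
[1.3] false → false (antecedent false ⇒ implication holds) = true
[1] true AND true AND true = true
[2] exactly-one(false, true) = true
[root] true AND true = true
Overall: true → issued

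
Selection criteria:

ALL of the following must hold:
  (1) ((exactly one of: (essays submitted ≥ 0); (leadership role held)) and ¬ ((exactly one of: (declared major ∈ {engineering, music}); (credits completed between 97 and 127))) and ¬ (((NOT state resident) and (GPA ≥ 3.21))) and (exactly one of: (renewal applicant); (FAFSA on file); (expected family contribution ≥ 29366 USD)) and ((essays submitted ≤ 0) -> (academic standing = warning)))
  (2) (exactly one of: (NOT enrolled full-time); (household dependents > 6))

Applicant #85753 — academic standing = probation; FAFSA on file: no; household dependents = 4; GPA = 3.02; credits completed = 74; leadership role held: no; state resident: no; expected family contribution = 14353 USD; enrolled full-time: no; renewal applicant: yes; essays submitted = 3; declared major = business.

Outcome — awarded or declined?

Awarded

Atomic conditions:
  essays submitted ≥ 0: 3 ≥ 0 is true
  leadership role held: no → false
  declared major ∈ {engineering, music}: business is not in the set → false
  credits completed between 97 and 127: 74 in [97, 127] is false
  NOT state resident: no → true
  GPA ≥ 3.21: 3.02 ≥ 3.21 is false
  renewal applicant: yes → true
  FAFSA on file: no → false
  expected family contribution ≥ 29366 USD: 14353 ≥ 29366 is false
  essays submitted ≤ 0: 3 ≤ 0 is false
  academic standing = warning: probation == warning is false
  NOT enrolled full-time: no → true
  household dependents > 6: 4 > 6 is false
Combine:
[1.1] exactly-one(true, false) = true
[1.2.1] exactly-one(false, false) = false
[1.2] NOT false = true
[1.3.1] true AND false = false
[1.3] NOT false = true
[1.4] exactly-one(true, false, false) = true
[1.5] false → false (antecedent false ⇒ implication holds) = true
[1] true AND true AND true AND true AND true = true
[2] exactly-one(true, false) = true
[root] true AND true = true
Overall: true → awarded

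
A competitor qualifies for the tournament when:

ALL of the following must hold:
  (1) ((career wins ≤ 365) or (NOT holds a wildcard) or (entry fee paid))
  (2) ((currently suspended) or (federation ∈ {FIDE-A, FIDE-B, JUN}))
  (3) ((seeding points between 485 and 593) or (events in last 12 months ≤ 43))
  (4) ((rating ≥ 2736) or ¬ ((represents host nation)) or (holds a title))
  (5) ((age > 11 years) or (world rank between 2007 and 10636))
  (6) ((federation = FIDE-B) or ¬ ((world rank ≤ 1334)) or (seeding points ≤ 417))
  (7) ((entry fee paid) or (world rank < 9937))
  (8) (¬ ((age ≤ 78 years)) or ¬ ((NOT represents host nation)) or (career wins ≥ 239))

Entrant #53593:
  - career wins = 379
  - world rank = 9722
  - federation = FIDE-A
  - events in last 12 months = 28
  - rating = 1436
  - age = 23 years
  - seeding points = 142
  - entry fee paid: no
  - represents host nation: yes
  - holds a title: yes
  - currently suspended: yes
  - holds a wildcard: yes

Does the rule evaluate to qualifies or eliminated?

Atomic conditions:
  career wins ≤ 365: 379 ≤ 365 is false
  NOT holds a wildcard: yes → false
  entry fee paid: no → false
  currently suspended: yes → true
  federation ∈ {FIDE-A, FIDE-B, JUN}: FIDE-A is in the set → true
  seeding points between 485 and 593: 142 in [485, 593] is false
  events in last 12 months ≤ 43: 28 ≤ 43 is true
  rating ≥ 2736: 1436 ≥ 2736 is false
  represents host nation: yes → true
  holds a title: yes → true
  age > 11 years: 23 > 11 is true
  world rank between 2007 and 10636: 9722 in [2007, 10636] is true
  federation = FIDE-B: FIDE-A == FIDE-B is false
  world rank ≤ 1334: 9722 ≤ 1334 is false
  seeding points ≤ 417: 142 ≤ 417 is true
  world rank < 9937: 9722 < 9937 is true
  age ≤ 78 years: 23 ≤ 78 is true
  NOT represents host nation: yes → false
  career wins ≥ 239: 379 ≥ 239 is true
Combine:
[1] false OR false OR false = false
[2] true OR true = true
[3] false OR true = true
[4.2] NOT true = false
[4] false OR false OR true = true
[5] true OR true = true
[6.2] NOT false = true
[6] false OR true OR true = true
[7] false OR true = true
[8.1] NOT true = false
[8.2] NOT false = true
[8] false OR true OR true = true
[root] false AND true AND true AND true AND true AND true AND true AND true = false
Overall: false → eliminated

Eliminated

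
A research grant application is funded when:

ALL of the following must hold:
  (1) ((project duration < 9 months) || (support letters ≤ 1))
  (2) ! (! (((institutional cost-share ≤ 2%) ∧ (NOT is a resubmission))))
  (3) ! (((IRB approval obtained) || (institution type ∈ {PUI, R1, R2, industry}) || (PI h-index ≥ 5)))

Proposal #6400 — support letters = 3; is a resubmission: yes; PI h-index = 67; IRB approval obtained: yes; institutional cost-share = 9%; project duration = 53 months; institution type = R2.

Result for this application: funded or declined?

Declined

Atomic conditions:
  project duration < 9 months: 53 < 9 is false
  support letters ≤ 1: 3 ≤ 1 is false
  institutional cost-share ≤ 2%: 9 ≤ 2 is false
  NOT is a resubmission: yes → false
  IRB approval obtained: yes → true
  institution type ∈ {PUI, R1, R2, industry}: R2 is in the set → true
  PI h-index ≥ 5: 67 ≥ 5 is true
Combine:
[1] false OR false = false
[2.1.1] false AND false = false
[2.1] NOT false = true
[2] NOT true = false
[3.1] true OR true OR true = true
[3] NOT true = false
[root] false AND false AND false = false
Overall: false → declined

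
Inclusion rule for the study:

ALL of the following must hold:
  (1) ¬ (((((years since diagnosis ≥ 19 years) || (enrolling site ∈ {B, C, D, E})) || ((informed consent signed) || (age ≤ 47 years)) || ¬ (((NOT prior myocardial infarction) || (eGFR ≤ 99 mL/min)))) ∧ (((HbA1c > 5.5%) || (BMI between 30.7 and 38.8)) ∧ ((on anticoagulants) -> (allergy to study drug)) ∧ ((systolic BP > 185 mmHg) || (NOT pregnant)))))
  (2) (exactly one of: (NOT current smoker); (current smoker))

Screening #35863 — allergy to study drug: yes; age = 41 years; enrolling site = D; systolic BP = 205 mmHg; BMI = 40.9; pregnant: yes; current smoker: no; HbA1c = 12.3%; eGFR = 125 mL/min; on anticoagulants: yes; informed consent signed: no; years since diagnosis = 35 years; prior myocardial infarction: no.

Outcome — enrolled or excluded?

Atomic conditions:
  years since diagnosis ≥ 19 years: 35 ≥ 19 is true
  enrolling site ∈ {B, C, D, E}: D is in the set → true
  informed consent signed: no → false
  age ≤ 47 years: 41 ≤ 47 is true
  NOT prior myocardial infarction: no → true
  eGFR ≤ 99 mL/min: 125 ≤ 99 is false
  HbA1c > 5.5%: 12.3 > 5.5 is true
  BMI between 30.7 and 38.8: 40.9 in [30.7, 38.8] is false
  on anticoagulants: yes → true
  allergy to study drug: yes → true
  systolic BP > 185 mmHg: 205 > 185 is true
  NOT pregnant: yes → false
  NOT current smoker: no → true
  current smoker: no → false
Combine:
[1.1.1.1] true OR true = true
[1.1.1.2] false OR true = true
[1.1.1.3.1] true OR false = true
[1.1.1.3] NOT true = false
[1.1.1] true OR true OR false = true
[1.1.2.1] true OR false = true
[1.1.2.2] true → true = true
[1.1.2.3] true OR false = true
[1.1.2] true AND true AND true = true
[1.1] true AND true = true
[1] NOT true = false
[2] exactly-one(true, false) = true
[root] false AND true = false
Overall: false → excluded

Excluded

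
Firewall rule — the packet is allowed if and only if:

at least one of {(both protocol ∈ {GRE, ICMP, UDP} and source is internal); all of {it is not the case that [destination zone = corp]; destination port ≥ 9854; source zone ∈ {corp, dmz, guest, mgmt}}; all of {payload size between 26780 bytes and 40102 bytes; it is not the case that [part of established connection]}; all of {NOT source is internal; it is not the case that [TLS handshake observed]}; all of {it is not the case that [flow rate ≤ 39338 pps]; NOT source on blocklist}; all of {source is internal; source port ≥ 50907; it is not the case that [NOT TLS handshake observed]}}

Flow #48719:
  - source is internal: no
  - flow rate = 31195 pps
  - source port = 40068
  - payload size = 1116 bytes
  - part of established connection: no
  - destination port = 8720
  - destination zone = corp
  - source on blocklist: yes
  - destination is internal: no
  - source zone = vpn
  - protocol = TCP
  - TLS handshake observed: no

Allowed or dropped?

Allowed

Atomic conditions:
  protocol ∈ {GRE, ICMP, UDP}: TCP is not in the set → false
  source is internal: no → false
  destination zone = corp: corp == corp is true
  destination port ≥ 9854: 8720 ≥ 9854 is false
  source zone ∈ {corp, dmz, guest, mgmt}: vpn is not in the set → false
  payload size between 26780 bytes and 40102 bytes: 1116 in [26780, 40102] is false
  part of established connection: no → false
  NOT source is internal: no → true
  TLS handshake observed: no → false
  flow rate ≤ 39338 pps: 31195 ≤ 39338 is true
  NOT source on blocklist: yes → false
  source port ≥ 50907: 40068 ≥ 50907 is false
  NOT TLS handshake observed: no → true
Combine:
[1] false AND false = false
[2.1] NOT true = false
[2] false AND false AND false = false
[3.2] NOT false = true
[3] false AND true = false
[4.2] NOT false = true
[4] true AND true = true
[5.1] NOT true = false
[5] false AND false = false
[6.3] NOT true = false
[6] false AND false AND false = false
[root] false OR false OR false OR true OR false OR false = true
Overall: true → allowed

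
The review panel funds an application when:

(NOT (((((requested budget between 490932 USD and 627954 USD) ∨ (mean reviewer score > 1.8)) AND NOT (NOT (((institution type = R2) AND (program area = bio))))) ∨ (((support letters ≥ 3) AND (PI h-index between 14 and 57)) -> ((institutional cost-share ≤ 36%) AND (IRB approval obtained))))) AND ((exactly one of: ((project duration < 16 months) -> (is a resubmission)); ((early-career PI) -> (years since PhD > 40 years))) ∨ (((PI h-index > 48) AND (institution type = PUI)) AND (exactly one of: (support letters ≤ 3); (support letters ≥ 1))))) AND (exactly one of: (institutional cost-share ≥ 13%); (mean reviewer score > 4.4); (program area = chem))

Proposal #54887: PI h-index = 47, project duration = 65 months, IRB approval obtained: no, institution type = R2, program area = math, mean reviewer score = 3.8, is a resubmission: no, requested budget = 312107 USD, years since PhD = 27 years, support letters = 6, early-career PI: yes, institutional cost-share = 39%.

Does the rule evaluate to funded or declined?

Atomic conditions:
  requested budget between 490932 USD and 627954 USD: 312107 in [490932, 627954] is false
  mean reviewer score > 1.8: 3.8 > 1.8 is true
  institution type = R2: R2 == R2 is true
  program area = bio: math == bio is false
  support letters ≥ 3: 6 ≥ 3 is true
  PI h-index between 14 and 57: 47 in [14, 57] is true
  institutional cost-share ≤ 36%: 39 ≤ 36 is false
  IRB approval obtained: no → false
  project duration < 16 months: 65 < 16 is false
  is a resubmission: no → false
  early-career PI: yes → true
  years since PhD > 40 years: 27 > 40 is false
  PI h-index > 48: 47 > 48 is false
  institution type = PUI: R2 == PUI is false
  support letters ≤ 3: 6 ≤ 3 is false
  support letters ≥ 1: 6 ≥ 1 is true
  institutional cost-share ≥ 13%: 39 ≥ 13 is true
  mean reviewer score > 4.4: 3.8 > 4.4 is false
  program area = chem: math == chem is false
Combine:
[1.1.1.1.1] false OR true = true
[1.1.1.1.2.1.1] true AND false = false
[1.1.1.1.2.1] NOT false = true
[1.1.1.1.2] NOT true = false
[1.1.1.1] true AND false = false
[1.1.1.2.1] true AND true = true
[1.1.1.2.2] false AND false = false
[1.1.1.2] true → false = false
[1.1.1] false OR false = false
[1.1] NOT false = true
[1.2.1.1] false → false (antecedent false ⇒ implication holds) = true
[1.2.1.2] true → false = false
[1.2.1] exactly-one(true, false) = true
[1.2.2.1] false AND false = false
[1.2.2.2] exactly-one(false, true) = true
[1.2.2] false AND true = false
[1.2] true OR false = true
[1] true AND true = true
[2] exactly-one(true, false, false) = true
[root] true AND true = true
Overall: true → funded

Funded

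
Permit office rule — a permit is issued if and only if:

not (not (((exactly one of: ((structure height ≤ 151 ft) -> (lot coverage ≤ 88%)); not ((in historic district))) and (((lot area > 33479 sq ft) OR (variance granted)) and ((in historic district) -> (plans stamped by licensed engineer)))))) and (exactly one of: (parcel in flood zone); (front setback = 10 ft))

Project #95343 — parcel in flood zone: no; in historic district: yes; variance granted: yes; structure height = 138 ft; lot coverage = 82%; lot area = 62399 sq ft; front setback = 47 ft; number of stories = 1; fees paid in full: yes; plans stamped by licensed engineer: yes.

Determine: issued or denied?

Denied

Atomic conditions:
  structure height ≤ 151 ft: 138 ≤ 151 is true
  lot coverage ≤ 88%: 82 ≤ 88 is true
  in historic district: yes → true
  lot area > 33479 sq ft: 62399 > 33479 is true
  variance granted: yes → true
  plans stamped by licensed engineer: yes → true
  parcel in flood zone: no → false
  front setback = 10 ft: 47 == 10 is false
Combine:
[1.1.1.1.1] true → true = true
[1.1.1.1.2] NOT true = false
[1.1.1.1] exactly-one(true, false) = true
[1.1.1.2.1] true OR true = true
[1.1.1.2.2] true → true = true
[1.1.1.2] true AND true = true
[1.1.1] true AND true = true
[1.1] NOT true = false
[1] NOT false = true
[2] exactly-one(false, false) = false
[root] true AND false = false
Overall: false → denied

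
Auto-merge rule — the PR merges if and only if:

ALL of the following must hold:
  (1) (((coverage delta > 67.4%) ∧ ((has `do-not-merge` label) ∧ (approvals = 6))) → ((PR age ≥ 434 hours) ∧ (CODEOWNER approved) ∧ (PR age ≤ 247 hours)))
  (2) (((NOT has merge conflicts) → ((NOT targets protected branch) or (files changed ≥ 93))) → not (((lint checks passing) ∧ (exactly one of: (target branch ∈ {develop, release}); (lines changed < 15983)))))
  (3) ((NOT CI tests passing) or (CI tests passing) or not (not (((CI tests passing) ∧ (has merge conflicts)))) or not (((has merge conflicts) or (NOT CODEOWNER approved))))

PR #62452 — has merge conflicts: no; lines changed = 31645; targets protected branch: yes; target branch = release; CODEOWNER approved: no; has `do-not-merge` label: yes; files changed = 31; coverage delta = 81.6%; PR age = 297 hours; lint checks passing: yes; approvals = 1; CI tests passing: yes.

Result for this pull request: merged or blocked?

Merged

Atomic conditions:
  coverage delta > 67.4%: 81.6 > 67.4 is true
  has `do-not-merge` label: yes → true
  approvals = 6: 1 == 6 is false
  PR age ≥ 434 hours: 297 ≥ 434 is false
  CODEOWNER approved: no → false
  PR age ≤ 247 hours: 297 ≤ 247 is false
  NOT has merge conflicts: no → true
  NOT targets protected branch: yes → false
  files changed ≥ 93: 31 ≥ 93 is false
  lint checks passing: yes → true
  target branch ∈ {develop, release}: release is in the set → true
  lines changed < 15983: 31645 < 15983 is false
  NOT CI tests passing: yes → false
  CI tests passing: yes → true
  has merge conflicts: no → false
  NOT CODEOWNER approved: no → true
Combine:
[1.1.2] true AND false = false
[1.1] true AND false = false
[1.2] false AND false AND false = false
[1] false → false (antecedent false ⇒ implication holds) = true
[2.1.2] false OR false = false
[2.1] true → false = false
[2.2.1.2] exactly-one(true, false) = true
[2.2.1] true AND true = true
[2.2] NOT true = false
[2] false → false (antecedent false ⇒ implication holds) = true
[3.3.1.1] true AND false = false
[3.3.1] NOT false = true
[3.3] NOT true = false
[3.4.1] false OR true = true
[3.4] NOT true = false
[3] false OR true OR false OR false = true
[root] true AND true AND true = true
Overall: true → merged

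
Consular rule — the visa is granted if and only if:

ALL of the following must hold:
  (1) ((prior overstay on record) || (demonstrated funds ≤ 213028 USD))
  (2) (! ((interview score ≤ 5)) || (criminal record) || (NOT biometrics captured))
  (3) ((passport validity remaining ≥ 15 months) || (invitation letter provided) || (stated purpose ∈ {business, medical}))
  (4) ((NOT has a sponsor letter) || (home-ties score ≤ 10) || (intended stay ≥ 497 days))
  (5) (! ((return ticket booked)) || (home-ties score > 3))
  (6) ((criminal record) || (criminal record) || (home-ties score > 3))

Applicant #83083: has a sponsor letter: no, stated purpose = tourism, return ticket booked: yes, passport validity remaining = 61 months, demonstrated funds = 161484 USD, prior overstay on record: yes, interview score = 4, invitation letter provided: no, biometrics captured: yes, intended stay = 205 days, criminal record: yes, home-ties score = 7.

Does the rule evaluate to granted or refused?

Granted

Atomic conditions:
  prior overstay on record: yes → true
  demonstrated funds ≤ 213028 USD: 161484 ≤ 213028 is true
  interview score ≤ 5: 4 ≤ 5 is true
  criminal record: yes → true
  NOT biometrics captured: yes → false
  passport validity remaining ≥ 15 months: 61 ≥ 15 is true
  invitation letter provided: no → false
  stated purpose ∈ {business, medical}: tourism is not in the set → false
  NOT has a sponsor letter: no → true
  home-ties score ≤ 10: 7 ≤ 10 is true
  intended stay ≥ 497 days: 205 ≥ 497 is false
  return ticket booked: yes → true
  home-ties score > 3: 7 > 3 is true
Combine:
[1] true OR true = true
[2.1] NOT true = false
[2] false OR true OR false = true
[3] true OR false OR false = true
[4] true OR true OR false = true
[5.1] NOT true = false
[5] false OR true = true
[6] true OR true OR true = true
[root] true AND true AND true AND true AND true AND true = true
Overall: true → granted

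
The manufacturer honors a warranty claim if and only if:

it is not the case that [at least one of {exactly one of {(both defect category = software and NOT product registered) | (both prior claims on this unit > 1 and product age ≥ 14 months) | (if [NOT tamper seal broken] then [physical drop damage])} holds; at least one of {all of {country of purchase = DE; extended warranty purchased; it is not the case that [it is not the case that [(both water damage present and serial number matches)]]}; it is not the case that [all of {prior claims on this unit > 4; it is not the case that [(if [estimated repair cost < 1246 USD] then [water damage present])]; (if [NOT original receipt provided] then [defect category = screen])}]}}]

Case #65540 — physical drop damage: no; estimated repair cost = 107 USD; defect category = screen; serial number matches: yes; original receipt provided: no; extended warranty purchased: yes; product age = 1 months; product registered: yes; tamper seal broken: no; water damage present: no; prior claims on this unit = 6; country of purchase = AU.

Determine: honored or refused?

Atomic conditions:
  defect category = software: screen == software is false
  NOT product registered: yes → false
  prior claims on this unit > 1: 6 > 1 is true
  product age ≥ 14 months: 1 ≥ 14 is false
  NOT tamper seal broken: no → true
  physical drop damage: no → false
  country of purchase = DE: AU == DE is false
  extended warranty purchased: yes → true
  water damage present: no → false
  serial number matches: yes → true
  prior claims on this unit > 4: 6 > 4 is true
  estimated repair cost < 1246 USD: 107 < 1246 is true
  NOT original receipt provided: no → true
  defect category = screen: screen == screen is true
Combine:
[1.1.1] false AND false = false
[1.1.2] true AND false = false
[1.1.3] true → false = false
[1.1] exactly-one(false, false, false) = false
[1.2.1.3.1.1] false AND true = false
[1.2.1.3.1] NOT false = true
[1.2.1.3] NOT true = false
[1.2.1] false AND true AND false = false
[1.2.2.1.2.1] true → false = false
[1.2.2.1.2] NOT false = true
[1.2.2.1.3] true → true = true
[1.2.2.1] true AND true AND true = true
[1.2.2] NOT true = false
[1.2] false OR false = false
[1] false OR false = false
[root] NOT false = true
Overall: true → honored

Honored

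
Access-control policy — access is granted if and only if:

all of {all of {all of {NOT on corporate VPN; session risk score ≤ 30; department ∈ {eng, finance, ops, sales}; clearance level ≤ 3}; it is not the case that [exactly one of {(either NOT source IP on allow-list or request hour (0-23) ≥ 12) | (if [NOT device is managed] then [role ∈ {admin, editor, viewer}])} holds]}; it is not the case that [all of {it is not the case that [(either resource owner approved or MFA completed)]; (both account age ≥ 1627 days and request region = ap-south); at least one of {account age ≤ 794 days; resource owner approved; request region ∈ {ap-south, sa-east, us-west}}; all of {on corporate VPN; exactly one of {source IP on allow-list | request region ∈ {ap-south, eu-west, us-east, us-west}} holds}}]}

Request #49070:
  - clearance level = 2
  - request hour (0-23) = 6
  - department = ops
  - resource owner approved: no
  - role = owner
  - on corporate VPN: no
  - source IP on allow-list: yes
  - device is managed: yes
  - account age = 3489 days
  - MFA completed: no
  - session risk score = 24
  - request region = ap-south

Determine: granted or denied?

Denied

Atomic conditions:
  NOT on corporate VPN: no → true
  session risk score ≤ 30: 24 ≤ 30 is true
  department ∈ {eng, finance, ops, sales}: ops is in the set → true
  clearance level ≤ 3: 2 ≤ 3 is true
  NOT source IP on allow-list: yes → false
  request hour (0-23) ≥ 12: 6 ≥ 12 is false
  NOT device is managed: yes → false
  role ∈ {admin, editor, viewer}: owner is not in the set → false
  resource owner approved: no → false
  MFA completed: no → false
  account age ≥ 1627 days: 3489 ≥ 1627 is true
  request region = ap-south: ap-south == ap-south is true
  account age ≤ 794 days: 3489 ≤ 794 is false
  request region ∈ {ap-south, sa-east, us-west}: ap-south is in the set → true
  on corporate VPN: no → false
  source IP on allow-list: yes → true
  request region ∈ {ap-south, eu-west, us-east, us-west}: ap-south is in the set → true
Combine:
[1.1] true AND true AND true AND true = true
[1.2.1.1] false OR false = false
[1.2.1.2] false → false (antecedent false ⇒ implication holds) = true
[1.2.1] exactly-one(false, true) = true
[1.2] NOT true = false
[1] true AND false = false
[2.1.1.1] false OR false = false
[2.1.1] NOT false = true
[2.1.2] true AND true = true
[2.1.3] false OR false OR true = true
[2.1.4.2] exactly-one(true, true) = false
[2.1.4] false AND false = false
[2.1] true AND true AND true AND false = false
[2] NOT false = true
[root] false AND true = false
Overall: false → denied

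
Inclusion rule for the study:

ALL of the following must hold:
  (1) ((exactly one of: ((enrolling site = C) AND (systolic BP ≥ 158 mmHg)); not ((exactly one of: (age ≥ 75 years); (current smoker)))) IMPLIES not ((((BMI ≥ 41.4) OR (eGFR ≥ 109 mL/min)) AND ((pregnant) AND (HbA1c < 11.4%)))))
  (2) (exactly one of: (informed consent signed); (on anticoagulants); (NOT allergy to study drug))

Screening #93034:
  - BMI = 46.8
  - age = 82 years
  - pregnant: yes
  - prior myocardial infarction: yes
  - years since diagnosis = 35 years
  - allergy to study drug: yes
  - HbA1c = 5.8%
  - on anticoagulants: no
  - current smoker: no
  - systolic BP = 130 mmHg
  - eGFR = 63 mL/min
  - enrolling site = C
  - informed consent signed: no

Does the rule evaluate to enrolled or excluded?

Excluded

Atomic conditions:
  enrolling site = C: C == C is true
  systolic BP ≥ 158 mmHg: 130 ≥ 158 is false
  age ≥ 75 years: 82 ≥ 75 is true
  current smoker: no → false
  BMI ≥ 41.4: 46.8 ≥ 41.4 is true
  eGFR ≥ 109 mL/min: 63 ≥ 109 is false
  pregnant: yes → true
  HbA1c < 11.4%: 5.8 < 11.4 is true
  informed consent signed: no → false
  on anticoagulants: no → false
  NOT allergy to study drug: yes → false
Combine:
[1.1.1] true AND false = false
[1.1.2.1] exactly-one(true, false) = true
[1.1.2] NOT true = false
[1.1] exactly-one(false, false) = false
[1.2.1.1] true OR false = true
[1.2.1.2] true AND true = true
[1.2.1] true AND true = true
[1.2] NOT true = false
[1] false → false (antecedent false ⇒ implication holds) = true
[2] exactly-one(false, false, false) = false
[root] true AND false = false
Overall: false → excluded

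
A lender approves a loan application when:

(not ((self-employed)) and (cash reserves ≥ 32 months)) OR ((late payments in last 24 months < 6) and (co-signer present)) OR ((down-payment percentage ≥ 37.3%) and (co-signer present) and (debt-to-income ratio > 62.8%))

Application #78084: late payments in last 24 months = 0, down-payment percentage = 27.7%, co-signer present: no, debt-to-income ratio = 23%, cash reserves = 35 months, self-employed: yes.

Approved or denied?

Atomic conditions:
  self-employed: yes → true
  cash reserves ≥ 32 months: 35 ≥ 32 is true
  late payments in last 24 months < 6: 0 < 6 is true
  co-signer present: no → false
  down-payment percentage ≥ 37.3%: 27.7 ≥ 37.3 is false
  debt-to-income ratio > 62.8%: 23 > 62.8 is false
Combine:
[1.1] NOT true = false
[1] false AND true = false
[2] true AND false = false
[3] false AND false AND false = false
[root] false OR false OR false = false
Overall: false → denied

Denied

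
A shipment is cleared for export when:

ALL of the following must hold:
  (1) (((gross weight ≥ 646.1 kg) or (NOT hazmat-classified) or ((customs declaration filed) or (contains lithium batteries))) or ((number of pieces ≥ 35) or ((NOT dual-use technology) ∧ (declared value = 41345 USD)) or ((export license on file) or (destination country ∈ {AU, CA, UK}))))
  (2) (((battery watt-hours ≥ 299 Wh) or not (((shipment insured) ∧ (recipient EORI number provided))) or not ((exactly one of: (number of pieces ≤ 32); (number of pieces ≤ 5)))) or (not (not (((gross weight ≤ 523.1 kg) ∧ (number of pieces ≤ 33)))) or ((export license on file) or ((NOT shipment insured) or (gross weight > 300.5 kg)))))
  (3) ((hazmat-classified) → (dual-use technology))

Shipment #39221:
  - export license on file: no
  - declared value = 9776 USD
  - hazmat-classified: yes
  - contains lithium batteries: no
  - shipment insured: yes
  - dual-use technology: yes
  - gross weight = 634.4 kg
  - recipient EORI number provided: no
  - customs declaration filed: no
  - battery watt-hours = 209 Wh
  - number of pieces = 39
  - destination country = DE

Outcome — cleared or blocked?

Atomic conditions:
  gross weight ≥ 646.1 kg: 634.4 ≥ 646.1 is false
  NOT hazmat-classified: yes → false
  customs declaration filed: no → false
  contains lithium batteries: no → false
  number of pieces ≥ 35: 39 ≥ 35 is true
  NOT dual-use technology: yes → false
  declared value = 41345 USD: 9776 == 41345 is false
  export license on file: no → false
  destination country ∈ {AU, CA, UK}: DE is not in the set → false
  battery watt-hours ≥ 299 Wh: 209 ≥ 299 is false
  shipment insured: yes → true
  recipient EORI number provided: no → false
  number of pieces ≤ 32: 39 ≤ 32 is false
  number of pieces ≤ 5: 39 ≤ 5 is false
  gross weight ≤ 523.1 kg: 634.4 ≤ 523.1 is false
  number of pieces ≤ 33: 39 ≤ 33 is false
  NOT shipment insured: yes → false
  gross weight > 300.5 kg: 634.4 > 300.5 is true
  hazmat-classified: yes → true
  dual-use technology: yes → true
Combine:
[1.1.3] false OR false = false
[1.1] false OR false OR false = false
[1.2.2] false AND false = false
[1.2.3] false OR false = false
[1.2] true OR false OR false = true
[1] false OR true = true
[2.1.2.1] true AND false = false
[2.1.2] NOT false = true
[2.1.3.1] exactly-one(false, false) = false
[2.1.3] NOT false = true
[2.1] false OR true OR true = true
[2.2.1.1.1] false AND false = false
[2.2.1.1] NOT false = true
[2.2.1] NOT true = false
[2.2.2.2] false OR true = true
[2.2.2] false OR true = true
[2.2] false OR true = true
[2] true OR true = true
[3] true → true = true
[root] true AND true AND true = true
Overall: true → cleared

Cleared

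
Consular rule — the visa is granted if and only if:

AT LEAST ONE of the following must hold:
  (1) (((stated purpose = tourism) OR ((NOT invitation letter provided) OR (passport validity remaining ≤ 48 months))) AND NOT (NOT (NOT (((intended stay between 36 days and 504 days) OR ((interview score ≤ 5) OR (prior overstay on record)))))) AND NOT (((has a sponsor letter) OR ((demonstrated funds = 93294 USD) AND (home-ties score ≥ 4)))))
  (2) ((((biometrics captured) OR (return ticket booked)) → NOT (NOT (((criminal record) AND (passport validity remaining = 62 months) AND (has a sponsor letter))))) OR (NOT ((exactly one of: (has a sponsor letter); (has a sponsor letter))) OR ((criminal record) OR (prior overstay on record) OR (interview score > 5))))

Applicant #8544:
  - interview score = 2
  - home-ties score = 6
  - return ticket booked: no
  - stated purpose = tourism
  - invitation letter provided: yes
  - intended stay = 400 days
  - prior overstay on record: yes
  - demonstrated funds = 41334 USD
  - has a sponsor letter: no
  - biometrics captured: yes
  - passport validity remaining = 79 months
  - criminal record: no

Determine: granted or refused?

Atomic conditions:
  stated purpose = tourism: tourism == tourism is true
  NOT invitation letter provided: yes → false
  passport validity remaining ≤ 48 months: 79 ≤ 48 is false
  intended stay between 36 days and 504 days: 400 in [36, 504] is true
  interview score ≤ 5: 2 ≤ 5 is true
  prior overstay on record: yes → true
  has a sponsor letter: no → false
  demonstrated funds = 93294 USD: 41334 == 93294 is false
  home-ties score ≥ 4: 6 ≥ 4 is true
  biometrics captured: yes → true
  return ticket booked: no → false
  criminal record: no → false
  passport validity remaining = 62 months: 79 == 62 is false
  interview score > 5: 2 > 5 is false
Combine:
[1.1.2] false OR false = false
[1.1] true OR false = true
[1.2.1.1.1.2] true OR true = true
[1.2.1.1.1] true OR true = true
[1.2.1.1] NOT true = false
[1.2.1] NOT false = true
[1.2] NOT true = false
[1.3.1.2] false AND true = false
[1.3.1] false OR false = false
[1.3] NOT false = true
[1] true AND false AND true = false
[2.1.1] true OR false = true
[2.1.2.1.1] false AND false AND false = false
[2.1.2.1] NOT false = true
[2.1.2] NOT true = false
[2.1] true → false = false
[2.2.1.1] exactly-one(false, false) = false
[2.2.1] NOT false = true
[2.2.2] false OR true OR false = true
[2.2] true OR true = true
[2] false OR true = true
[root] false OR true = true
Overall: true → granted

Granted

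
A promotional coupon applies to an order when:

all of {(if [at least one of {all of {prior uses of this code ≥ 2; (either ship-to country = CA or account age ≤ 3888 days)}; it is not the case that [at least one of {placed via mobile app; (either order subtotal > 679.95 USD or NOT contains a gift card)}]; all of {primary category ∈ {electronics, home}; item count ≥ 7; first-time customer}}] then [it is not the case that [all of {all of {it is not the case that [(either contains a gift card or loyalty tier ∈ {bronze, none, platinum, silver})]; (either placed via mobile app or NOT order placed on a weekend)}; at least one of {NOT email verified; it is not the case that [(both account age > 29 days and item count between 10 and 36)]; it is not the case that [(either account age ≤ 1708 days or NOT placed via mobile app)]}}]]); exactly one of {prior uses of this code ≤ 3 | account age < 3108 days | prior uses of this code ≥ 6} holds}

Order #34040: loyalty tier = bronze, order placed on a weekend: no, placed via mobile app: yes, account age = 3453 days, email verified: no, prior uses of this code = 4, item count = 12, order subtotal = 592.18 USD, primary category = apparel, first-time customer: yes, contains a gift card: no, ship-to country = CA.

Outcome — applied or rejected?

Rejected

Atomic conditions:
  prior uses of this code ≥ 2: 4 ≥ 2 is true
  ship-to country = CA: CA == CA is true
  account age ≤ 3888 days: 3453 ≤ 3888 is true
  placed via mobile app: yes → true
  order subtotal > 679.95 USD: 592.18 > 679.95 is false
  NOT contains a gift card: no → true
  primary category ∈ {electronics, home}: apparel is not in the set → false
  item count ≥ 7: 12 ≥ 7 is true
  first-time customer: yes → true
  contains a gift card: no → false
  loyalty tier ∈ {bronze, none, platinum, silver}: bronze is in the set → true
  NOT order placed on a weekend: no → true
  NOT email verified: no → true
  account age > 29 days: 3453 > 29 is true
  item count between 10 and 36: 12 in [10, 36] is true
  account age ≤ 1708 days: 3453 ≤ 1708 is false
  NOT placed via mobile app: yes → false
  prior uses of this code ≤ 3: 4 ≤ 3 is false
  account age < 3108 days: 3453 < 3108 is false
  prior uses of this code ≥ 6: 4 ≥ 6 is false
Combine:
[1.1.1.2] true OR true = true
[1.1.1] true AND true = true
[1.1.2.1.2] false OR true = true
[1.1.2.1] true OR true = true
[1.1.2] NOT true = false
[1.1.3] false AND true AND true = false
[1.1] true OR false OR false = true
[1.2.1.1.1.1] false OR true = true
[1.2.1.1.1] NOT true = false
[1.2.1.1.2] true OR true = true
[1.2.1.1] false AND true = false
[1.2.1.2.2.1] true AND true = true
[1.2.1.2.2] NOT true = false
[1.2.1.2.3.1] false OR false = false
[1.2.1.2.3] NOT false = true
[1.2.1.2] true OR false OR true = true
[1.2.1] false AND true = false
[1.2] NOT false = true
[1] true → true = true
[2] exactly-one(false, false, false) = false
[root] true AND false = false
Overall: false → rejected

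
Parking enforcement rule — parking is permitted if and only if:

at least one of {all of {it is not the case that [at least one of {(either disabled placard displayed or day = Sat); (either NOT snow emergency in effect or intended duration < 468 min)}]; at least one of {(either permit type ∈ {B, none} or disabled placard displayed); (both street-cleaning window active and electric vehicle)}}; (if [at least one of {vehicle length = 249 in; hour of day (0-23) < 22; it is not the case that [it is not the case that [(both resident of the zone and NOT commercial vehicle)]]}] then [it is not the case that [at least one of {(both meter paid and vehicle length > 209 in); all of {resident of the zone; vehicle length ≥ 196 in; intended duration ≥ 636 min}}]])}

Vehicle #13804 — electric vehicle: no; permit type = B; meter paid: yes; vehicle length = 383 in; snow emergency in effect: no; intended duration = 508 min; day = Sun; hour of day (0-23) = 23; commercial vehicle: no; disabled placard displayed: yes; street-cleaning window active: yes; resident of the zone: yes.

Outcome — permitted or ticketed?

Ticketed

Atomic conditions:
  disabled placard displayed: yes → true
  day = Sat: Sun == Sat is false
  NOT snow emergency in effect: no → true
  intended duration < 468 min: 508 < 468 is false
  permit type ∈ {B, none}: B is in the set → true
  street-cleaning window active: yes → true
  electric vehicle: no → false
  vehicle length = 249 in: 383 == 249 is false
  hour of day (0-23) < 22: 23 < 22 is false
  resident of the zone: yes → true
  NOT commercial vehicle: no → true
  meter paid: yes → true
  vehicle length > 209 in: 383 > 209 is true
  vehicle length ≥ 196 in: 383 ≥ 196 is true
  intended duration ≥ 636 min: 508 ≥ 636 is false
Combine:
[1.1.1.1] true OR false = true
[1.1.1.2] true OR false = true
[1.1.1] true OR true = true
[1.1] NOT true = false
[1.2.1] true OR true = true
[1.2.2] true AND false = false
[1.2] true OR false = true
[1] false AND true = false
[2.1.3.1.1] true AND true = true
[2.1.3.1] NOT true = false
[2.1.3] NOT false = true
[2.1] false OR false OR true = true
[2.2.1.1] true AND true = true
[2.2.1.2] true AND true AND false = false
[2.2.1] true OR false = true
[2.2] NOT true = false
[2] true → false = false
[root] false OR false = false
Overall: false → ticketed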